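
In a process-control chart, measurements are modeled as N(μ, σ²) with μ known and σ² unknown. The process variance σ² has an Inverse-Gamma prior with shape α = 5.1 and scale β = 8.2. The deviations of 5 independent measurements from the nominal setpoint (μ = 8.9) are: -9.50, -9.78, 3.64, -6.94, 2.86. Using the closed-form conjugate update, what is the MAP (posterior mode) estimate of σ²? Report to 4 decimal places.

15.8076

With known mean μ and an Inverse-Gamma(α, β) prior on σ², the Normal likelihood is conjugate: posterior is Inv-Gamma(α + n/2, β + Σ(xᵢ−μ)²/2).
Σ(xᵢ−μ)² = (-9.50)² + (-9.78)² + (3.64)² + (-6.94)² + (2.86)² = 255.4912.
Posterior: Inv-Gamma(5.1 + 5/2, 8.2 + 255.4912/2) = Inv-Gamma(7.60, 135.94560).
Mode = β/(α+1) = 135.94560/8.60 = 15.8076.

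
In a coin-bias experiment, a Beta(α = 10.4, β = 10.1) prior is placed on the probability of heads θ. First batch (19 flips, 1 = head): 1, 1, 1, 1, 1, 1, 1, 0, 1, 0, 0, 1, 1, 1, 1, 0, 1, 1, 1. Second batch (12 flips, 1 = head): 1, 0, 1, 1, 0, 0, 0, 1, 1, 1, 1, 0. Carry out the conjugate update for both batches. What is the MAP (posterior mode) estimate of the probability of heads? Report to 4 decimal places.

The Beta prior is conjugate to a Binomial/Bernoulli likelihood; the update adds successes to α and failures to β.
After batch 1: Beta(10.4+15, 10.1+4) = Beta(25.4, 14.1).
After batch 2: Beta(25.4+7, 14.1+5) = Beta(32.4, 19.1).
Mode of Beta(a,b) for a,b>1 is (a−1)/(a+b−2) = 31.4/49.5 = 0.6343.

0.6343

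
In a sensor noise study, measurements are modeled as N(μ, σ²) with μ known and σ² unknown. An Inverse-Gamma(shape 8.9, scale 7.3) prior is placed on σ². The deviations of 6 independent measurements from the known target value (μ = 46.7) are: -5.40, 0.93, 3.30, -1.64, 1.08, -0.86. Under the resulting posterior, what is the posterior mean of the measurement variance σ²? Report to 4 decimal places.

With known mean μ and an Inverse-Gamma(α, β) prior on σ², the Normal likelihood is conjugate: posterior is Inv-Gamma(α + n/2, β + Σ(xᵢ−μ)²/2).
Σ(xᵢ−μ)² = (-5.40)² + (0.93)² + (3.30)² + (-1.64)² + (1.08)² + (-0.86)² = 45.5105.
Posterior: Inv-Gamma(8.9 + 6/2, 7.3 + 45.5105/2) = Inv-Gamma(11.90, 30.05525).
E[σ²|data] = β/(α−1) = 30.05525/10.90 = 2.7574.

2.7574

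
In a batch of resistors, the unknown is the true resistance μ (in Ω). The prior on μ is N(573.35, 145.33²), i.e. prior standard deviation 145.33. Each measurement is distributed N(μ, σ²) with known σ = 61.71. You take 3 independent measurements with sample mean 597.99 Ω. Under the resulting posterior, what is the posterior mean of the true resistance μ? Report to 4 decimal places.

For Normal data with known variance σ², a Normal(μ₀, σ₀²) prior on μ is conjugate. Posterior precision = 1/σ₀² + n/σ²; posterior mean is the precision-weighted average of μ₀ and x̄.
n·x̄ = 3·597.99 = 1793.97.
σ₀² = 145.33² = 21120.8089, σ² = 61.71² = 3808.1241; σ² + n·σ₀² = 3808.1241 + 3·21120.8089 = 67170.5508.
Posterior mean = (μ₀/σ₀² + n·x̄/σ²)/(1/σ₀² + n/σ²) = (σ²·μ₀ + σ₀²·n·x̄)/(σ² + n·σ₀²) = (3808.1241·573.35 + 21120.8089·1793.97)/67170.5508 = 40073485.495068/67170.5508 = 596.5931.

596.5931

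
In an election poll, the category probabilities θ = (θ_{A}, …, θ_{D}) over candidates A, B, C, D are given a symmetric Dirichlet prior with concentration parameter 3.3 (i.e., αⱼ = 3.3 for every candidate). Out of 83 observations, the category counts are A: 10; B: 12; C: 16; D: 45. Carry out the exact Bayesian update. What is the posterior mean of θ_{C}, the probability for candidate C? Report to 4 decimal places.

0.2006

The Dirichlet prior is conjugate to the Multinomial likelihood: each posterior αⱼ = prior αⱼ + observed count nⱼ.
Posterior concentration: (13.3, 15.3, 19.3, 48.3), total = 96.2.
E[θ_{C}|data] = α_{C}/Σα = 19.3/96.2 = 0.2006.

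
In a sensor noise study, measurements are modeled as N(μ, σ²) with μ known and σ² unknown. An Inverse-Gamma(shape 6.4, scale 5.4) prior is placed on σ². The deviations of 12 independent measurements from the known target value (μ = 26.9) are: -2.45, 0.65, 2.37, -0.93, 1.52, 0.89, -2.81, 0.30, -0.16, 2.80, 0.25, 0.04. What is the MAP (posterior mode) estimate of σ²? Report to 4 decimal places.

1.5942

With known mean μ and an Inverse-Gamma(α, β) prior on σ², the Normal likelihood is conjugate: posterior is Inv-Gamma(α + n/2, β + Σ(xᵢ−μ)²/2).
Σ(xᵢ−μ)² = (-2.45)² + (0.65)² + (2.37)² + (-0.93)² + (1.52)² + (0.89)² + (-2.81)² + (0.30)² + (-0.16)² + (2.80)² + (0.25)² + (0.04)² = 31.9251.
Posterior: Inv-Gamma(6.4 + 12/2, 5.4 + 31.9251/2) = Inv-Gamma(12.40, 21.36255).
Mode = β/(α+1) = 21.36255/13.40 = 1.5942.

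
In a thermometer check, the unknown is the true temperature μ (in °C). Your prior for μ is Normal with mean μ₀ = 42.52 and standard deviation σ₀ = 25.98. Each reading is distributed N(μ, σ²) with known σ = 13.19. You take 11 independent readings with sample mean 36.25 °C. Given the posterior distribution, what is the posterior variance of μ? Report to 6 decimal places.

15.453886

For Normal data with known variance σ², a Normal(μ₀, σ₀²) prior on μ is conjugate. Posterior precision = 1/σ₀² + n/σ²; posterior mean is the precision-weighted average of μ₀ and x̄.
σ₀² = 25.98² = 674.9604, σ² = 13.19² = 173.9761; σ² + n·σ₀² = 173.9761 + 11·674.9604 = 7598.5405.
Posterior precision = 1/σ₀² + n/σ² = 1/674.9604 + 11/173.9761 = (σ² + n·σ₀²)/(σ₀²σ²) = 7598.5405/(674.9604·173.9761); posterior variance σₙ² = σ₀²σ²/(σ² + n·σ₀²) = 674.9604·173.9761/7598.5405 = 15.453886.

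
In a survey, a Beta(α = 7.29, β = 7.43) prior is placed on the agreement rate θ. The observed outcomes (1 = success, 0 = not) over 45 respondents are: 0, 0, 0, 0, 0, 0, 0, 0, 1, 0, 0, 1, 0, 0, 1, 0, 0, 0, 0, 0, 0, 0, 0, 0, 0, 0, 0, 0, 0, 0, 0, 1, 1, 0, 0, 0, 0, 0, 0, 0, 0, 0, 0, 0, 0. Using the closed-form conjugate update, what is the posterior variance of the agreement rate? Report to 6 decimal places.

The Beta prior is conjugate to a Binomial/Bernoulli likelihood; the update adds successes to α and failures to β.
Posterior: Beta(α+k, β+n−k) = Beta(7.29+5, 7.43+40) = Beta(12.29, 47.43).
Var = αβ/((α+β)²(α+β+1)) = 12.29·47.43/(59.72²·60.72) = 0.002692.

0.002692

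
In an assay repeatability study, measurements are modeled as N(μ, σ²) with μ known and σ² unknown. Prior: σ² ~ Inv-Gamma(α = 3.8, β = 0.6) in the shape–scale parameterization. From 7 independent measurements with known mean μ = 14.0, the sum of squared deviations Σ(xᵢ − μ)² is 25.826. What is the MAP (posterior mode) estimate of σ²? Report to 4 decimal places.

1.6281

With known mean μ and an Inverse-Gamma(α, β) prior on σ², the Normal likelihood is conjugate: posterior is Inv-Gamma(α + n/2, β + Σ(xᵢ−μ)²/2).
Posterior: Inv-Gamma(3.8 + 7/2, 0.6 + 25.826/2) = Inv-Gamma(7.30, 13.5130).
Mode = β/(α+1) = 13.5130/8.30 = 1.6281.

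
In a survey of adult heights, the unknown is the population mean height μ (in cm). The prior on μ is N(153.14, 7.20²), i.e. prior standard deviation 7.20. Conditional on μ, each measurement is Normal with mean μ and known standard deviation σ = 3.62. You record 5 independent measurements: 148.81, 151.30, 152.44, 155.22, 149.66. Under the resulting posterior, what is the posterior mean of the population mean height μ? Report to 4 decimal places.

151.5656

For Normal data with known variance σ², a Normal(μ₀, σ₀²) prior on μ is conjugate. Posterior precision = 1/σ₀² + n/σ²; posterior mean is the precision-weighted average of μ₀ and x̄.
Σxᵢ = 148.81 + 151.30 + 152.44 + 155.22 + 149.66 = 757.43, so n·x̄ = 757.43.
σ₀² = 7.20² = 51.84, σ² = 3.62² = 13.1044; σ² + n·σ₀² = 13.1044 + 5·51.84 = 272.3044.
Posterior mean = (μ₀/σ₀² + n·x̄/σ²)/(1/σ₀² + n/σ²) = (σ²·μ₀ + σ₀²·n·x̄)/(σ² + n·σ₀²) = (13.1044·153.14 + 51.84·757.43)/272.3044 = 41271.979016/272.3044 = 151.5656.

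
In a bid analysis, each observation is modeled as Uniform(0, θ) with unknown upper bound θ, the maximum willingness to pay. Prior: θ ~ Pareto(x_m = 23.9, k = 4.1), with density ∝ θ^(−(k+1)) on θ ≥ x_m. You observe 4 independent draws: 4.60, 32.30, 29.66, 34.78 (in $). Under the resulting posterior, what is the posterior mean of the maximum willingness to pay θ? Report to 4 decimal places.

A Pareto(scale x_m, shape k) prior on the upper bound θ of Uniform(0, θ) is conjugate: posterior is Pareto(max(x_m, max xᵢ), k + n).
Sample maximum = 34.78; prior scale x_m = 23.9 → posterior scale = max = 34.78.
Posterior shape = 4.1 + 4 = 8.1.
E[θ|data] = k·x_m/(k−1) = 8.1·34.78/7.1 = 39.6786.

39.6786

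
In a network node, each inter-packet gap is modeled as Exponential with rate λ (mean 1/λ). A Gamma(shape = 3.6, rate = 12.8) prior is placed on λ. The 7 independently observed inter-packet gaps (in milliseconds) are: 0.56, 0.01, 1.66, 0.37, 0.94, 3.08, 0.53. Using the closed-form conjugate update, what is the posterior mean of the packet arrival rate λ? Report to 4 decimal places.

0.5313

With a Gamma(shape α, rate β) prior on the exponential rate λ, the posterior after n observations with total T = Σxᵢ is Gamma(α+n, β+T).
Sum of observations T = 7.15 milliseconds; n = 7.
Posterior: Gamma(3.6+7, 12.8+7.15) = Gamma(10.6, 19.95).
Posterior mean of λ = α/β = 10.6/19.95 = 0.5313.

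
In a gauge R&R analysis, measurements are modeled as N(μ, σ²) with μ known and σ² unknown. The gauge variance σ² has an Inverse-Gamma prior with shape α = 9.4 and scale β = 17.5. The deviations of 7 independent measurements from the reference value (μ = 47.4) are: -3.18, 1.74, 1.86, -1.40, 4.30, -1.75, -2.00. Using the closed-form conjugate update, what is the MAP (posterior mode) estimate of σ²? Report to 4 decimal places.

2.8458

With known mean μ and an Inverse-Gamma(α, β) prior on σ², the Normal likelihood is conjugate: posterior is Inv-Gamma(α + n/2, β + Σ(xᵢ−μ)²/2).
Σ(xᵢ−μ)² = (-3.18)² + (1.74)² + (1.86)² + (-1.40)² + (4.30)² + (-1.75)² + (-2.00)² = 44.1121.
Posterior: Inv-Gamma(9.4 + 7/2, 17.5 + 44.1121/2) = Inv-Gamma(12.90, 39.55605).
Mode = β/(α+1) = 39.55605/13.90 = 2.8458.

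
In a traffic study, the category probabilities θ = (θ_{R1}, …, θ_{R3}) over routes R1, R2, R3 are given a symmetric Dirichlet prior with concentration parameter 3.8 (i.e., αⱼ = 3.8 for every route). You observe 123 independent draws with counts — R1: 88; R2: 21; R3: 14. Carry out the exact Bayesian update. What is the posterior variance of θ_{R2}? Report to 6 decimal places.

The Dirichlet prior is conjugate to the Multinomial likelihood: each posterior αⱼ = prior αⱼ + observed count nⱼ.
Posterior concentration: (91.8, 24.8, 17.8), total = 134.4.
Var[θ_j] = α_j(Σα−α_j)/((Σα)²(Σα+1)) = 24.8·109.6/(134.4²·135.4) = 0.001111.

0.001111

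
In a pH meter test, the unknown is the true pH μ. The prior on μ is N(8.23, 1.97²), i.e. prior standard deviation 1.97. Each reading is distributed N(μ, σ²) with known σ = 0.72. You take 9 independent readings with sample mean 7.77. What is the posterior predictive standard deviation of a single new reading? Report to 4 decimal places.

For Normal data with known variance σ², a Normal(μ₀, σ₀²) prior on μ is conjugate. Posterior precision = 1/σ₀² + n/σ²; posterior mean is the precision-weighted average of μ₀ and x̄.
σ₀² = 1.97² = 3.8809, σ² = 0.72² = 0.5184; σ² + n·σ₀² = 0.5184 + 9·3.8809 = 35.4465.
Posterior precision = 1/σ₀² + n/σ² = 1/3.8809 + 9/0.5184 = (σ² + n·σ₀²)/(σ₀²σ²) = 35.4465/(3.8809·0.5184); posterior variance σₙ² = σ₀²σ²/(σ² + n·σ₀²) = 3.8809·0.5184/35.4465 = 0.056758.
Predictive variance for one new observation = σₙ² + σ² = 3.8809·0.5184/35.4465 + 0.5184 = σ²·(σ₀² + 35.4465)/35.4465 = 0.5184·39.3274/35.4465 = 0.575158; SD = √(0.5184·39.3274/35.4465) = 0.7584.

0.7584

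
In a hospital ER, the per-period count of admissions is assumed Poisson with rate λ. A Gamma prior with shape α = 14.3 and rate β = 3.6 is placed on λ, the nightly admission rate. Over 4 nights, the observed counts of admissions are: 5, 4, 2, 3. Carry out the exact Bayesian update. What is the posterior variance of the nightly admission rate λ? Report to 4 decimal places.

With a Gamma(shape α, rate β) prior, the Poisson likelihood is conjugate: the posterior is Gamma(α + ΣXᵢ, β + n).
Sum of counts S = 14 over n = 4 nights.
Posterior: Gamma(α+S, β+n) = Gamma(14.3+14, 3.6+4) = Gamma(28.3, 7.6).
Var = α/β² = 28.3/7.6² = 0.4900.

0.4900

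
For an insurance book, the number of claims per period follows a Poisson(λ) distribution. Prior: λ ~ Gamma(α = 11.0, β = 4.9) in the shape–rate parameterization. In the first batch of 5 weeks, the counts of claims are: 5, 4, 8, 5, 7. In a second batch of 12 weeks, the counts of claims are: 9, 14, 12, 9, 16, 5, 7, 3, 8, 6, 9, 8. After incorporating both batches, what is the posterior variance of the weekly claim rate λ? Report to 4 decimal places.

With a Gamma(shape α, rate β) prior, the Poisson likelihood is conjugate: the posterior is Gamma(α + ΣXᵢ, β + n).
Batch 1: sum of counts S = 29 over n = 5 weeks.
After batch 1: Gamma(α+S, β+n) = Gamma(11.0+29, 4.9+5) = Gamma(40.0, 9.9).
Batch 2: sum of counts S = 106 over n = 12 weeks.
After batch 2: Gamma(α+S, β+n) = Gamma(40.0+106, 9.9+12) = Gamma(146.0, 21.9).
Var = α/β² = 146.0/21.9² = 0.3044.

0.3044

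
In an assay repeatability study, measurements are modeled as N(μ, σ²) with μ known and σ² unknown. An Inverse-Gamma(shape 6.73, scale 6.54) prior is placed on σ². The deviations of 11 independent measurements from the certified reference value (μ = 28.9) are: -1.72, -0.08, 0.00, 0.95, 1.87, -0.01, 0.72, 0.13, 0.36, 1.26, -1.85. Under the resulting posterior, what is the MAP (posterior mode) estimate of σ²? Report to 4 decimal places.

0.9871

With known mean μ and an Inverse-Gamma(α, β) prior on σ², the Normal likelihood is conjugate: posterior is Inv-Gamma(α + n/2, β + Σ(xᵢ−μ)²/2).
Σ(xᵢ−μ)² = (-1.72)² + (-0.08)² + (0.00)² + (0.95)² + (1.87)² + (-0.01)² + (0.72)² + (0.13)² + (0.36)² + (1.26)² + (-1.85)² = 13.0393.
Posterior: Inv-Gamma(6.73 + 11/2, 6.54 + 13.0393/2) = Inv-Gamma(12.23, 13.05965).
Mode = β/(α+1) = 13.05965/13.23 = 0.9871.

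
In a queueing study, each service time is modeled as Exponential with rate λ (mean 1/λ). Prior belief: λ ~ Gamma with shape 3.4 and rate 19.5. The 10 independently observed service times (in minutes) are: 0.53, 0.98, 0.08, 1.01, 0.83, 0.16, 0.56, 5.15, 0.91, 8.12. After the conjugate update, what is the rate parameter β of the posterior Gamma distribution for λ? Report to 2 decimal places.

With a Gamma(shape α, rate β) prior on the exponential rate λ, the posterior after n observations with total T = Σxᵢ is Gamma(α+n, β+T).
Sum of observations T = 18.33 minutes; n = 10.
Posterior: Gamma(3.4+10, 19.5+18.33) = Gamma(13.4, 37.83).
Posterior β = 37.83.

37.83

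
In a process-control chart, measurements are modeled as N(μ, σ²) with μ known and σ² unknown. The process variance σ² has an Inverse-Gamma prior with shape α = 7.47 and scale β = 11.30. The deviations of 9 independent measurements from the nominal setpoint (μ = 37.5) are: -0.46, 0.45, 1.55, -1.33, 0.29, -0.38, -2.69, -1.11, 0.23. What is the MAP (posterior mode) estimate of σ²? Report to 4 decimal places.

1.3853

With known mean μ and an Inverse-Gamma(α, β) prior on σ², the Normal likelihood is conjugate: posterior is Inv-Gamma(α + n/2, β + Σ(xᵢ−μ)²/2).
Σ(xᵢ−μ)² = (-0.46)² + (0.45)² + (1.55)² + (-1.33)² + (0.29)² + (-0.38)² + (-2.69)² + (-1.11)² + (0.23)² = 13.3351.
Posterior: Inv-Gamma(7.47 + 9/2, 11.30 + 13.3351/2) = Inv-Gamma(11.97, 17.96755).
Mode = β/(α+1) = 17.96755/12.97 = 1.3853.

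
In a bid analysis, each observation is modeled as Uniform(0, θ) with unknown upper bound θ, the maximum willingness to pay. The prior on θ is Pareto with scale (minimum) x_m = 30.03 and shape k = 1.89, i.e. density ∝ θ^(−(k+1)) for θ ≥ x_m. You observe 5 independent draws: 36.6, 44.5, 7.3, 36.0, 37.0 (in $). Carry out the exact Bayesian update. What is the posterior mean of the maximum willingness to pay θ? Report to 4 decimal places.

A Pareto(scale x_m, shape k) prior on the upper bound θ of Uniform(0, θ) is conjugate: posterior is Pareto(max(x_m, max xᵢ), k + n).
Sample maximum = 44.5; prior scale x_m = 30.03 → posterior scale = max = 44.50.
Posterior shape = 1.89 + 5 = 6.89.
E[θ|data] = k·x_m/(k−1) = 6.89·44.50/5.89 = 52.0552.

52.0552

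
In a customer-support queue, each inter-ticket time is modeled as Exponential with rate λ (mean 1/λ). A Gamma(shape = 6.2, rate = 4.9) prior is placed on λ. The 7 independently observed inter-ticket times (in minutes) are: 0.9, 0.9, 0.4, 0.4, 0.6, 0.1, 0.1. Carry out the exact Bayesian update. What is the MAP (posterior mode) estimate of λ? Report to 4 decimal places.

1.4699

With a Gamma(shape α, rate β) prior on the exponential rate λ, the posterior after n observations with total T = Σxᵢ is Gamma(α+n, β+T).
Sum of observations T = 3.4 minutes; n = 7.
Posterior: Gamma(6.2+7, 4.9+3.4) = Gamma(13.2, 8.3).
Mode = (α−1)/β = 1.4699.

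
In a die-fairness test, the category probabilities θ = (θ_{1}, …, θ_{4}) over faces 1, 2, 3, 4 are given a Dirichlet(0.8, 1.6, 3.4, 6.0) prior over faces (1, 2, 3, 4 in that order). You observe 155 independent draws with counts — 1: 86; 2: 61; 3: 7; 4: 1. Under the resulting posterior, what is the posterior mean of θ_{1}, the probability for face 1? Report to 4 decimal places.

0.5204

The Dirichlet prior is conjugate to the Multinomial likelihood: each posterior αⱼ = prior αⱼ + observed count nⱼ.
Posterior concentration: (86.8, 62.6, 10.4, 7.0), total = 166.8.
E[θ_{1}|data] = α_{1}/Σα = 86.8/166.8 = 0.5204.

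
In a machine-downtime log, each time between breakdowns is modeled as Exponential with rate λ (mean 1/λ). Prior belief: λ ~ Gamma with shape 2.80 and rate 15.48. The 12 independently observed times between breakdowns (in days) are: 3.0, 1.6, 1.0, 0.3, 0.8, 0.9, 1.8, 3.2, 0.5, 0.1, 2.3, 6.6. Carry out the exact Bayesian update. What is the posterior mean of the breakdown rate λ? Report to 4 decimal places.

0.3938

With a Gamma(shape α, rate β) prior on the exponential rate λ, the posterior after n observations with total T = Σxᵢ is Gamma(α+n, β+T).
Sum of observations T = 22.1 days; n = 12.
Posterior: Gamma(2.80+12, 15.48+22.1) = Gamma(14.80, 37.58).
Posterior mean of λ = α/β = 14.80/37.58 = 0.3938.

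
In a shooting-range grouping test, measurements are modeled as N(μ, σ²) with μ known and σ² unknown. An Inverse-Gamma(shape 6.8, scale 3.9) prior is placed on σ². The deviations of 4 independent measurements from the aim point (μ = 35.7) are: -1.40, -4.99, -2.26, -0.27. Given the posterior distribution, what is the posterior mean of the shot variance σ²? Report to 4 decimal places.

With known mean μ and an Inverse-Gamma(α, β) prior on σ², the Normal likelihood is conjugate: posterior is Inv-Gamma(α + n/2, β + Σ(xᵢ−μ)²/2).
Σ(xᵢ−μ)² = (-1.40)² + (-4.99)² + (-2.26)² + (-0.27)² = 32.0406.
Posterior: Inv-Gamma(6.8 + 4/2, 3.9 + 32.0406/2) = Inv-Gamma(8.80, 19.92030).
E[σ²|data] = β/(α−1) = 19.92030/7.80 = 2.5539.

2.5539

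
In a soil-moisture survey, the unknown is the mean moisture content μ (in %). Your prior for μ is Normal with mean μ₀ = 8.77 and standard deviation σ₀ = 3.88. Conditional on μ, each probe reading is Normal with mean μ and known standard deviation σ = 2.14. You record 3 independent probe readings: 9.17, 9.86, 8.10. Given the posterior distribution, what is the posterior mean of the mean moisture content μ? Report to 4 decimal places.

9.0182

For Normal data with known variance σ², a Normal(μ₀, σ₀²) prior on μ is conjugate. Posterior precision = 1/σ₀² + n/σ²; posterior mean is the precision-weighted average of μ₀ and x̄.
Σxᵢ = 9.17 + 9.86 + 8.10 = 27.13, so n·x̄ = 27.13.
σ₀² = 3.88² = 15.0544, σ² = 2.14² = 4.5796; σ² + n·σ₀² = 4.5796 + 3·15.0544 = 49.7428.
Posterior mean = (μ₀/σ₀² + n·x̄/σ²)/(1/σ₀² + n/σ²) = (σ²·μ₀ + σ₀²·n·x̄)/(σ² + n·σ₀²) = (4.5796·8.77 + 15.0544·27.13)/49.7428 = 448.588964/49.7428 = 9.0182.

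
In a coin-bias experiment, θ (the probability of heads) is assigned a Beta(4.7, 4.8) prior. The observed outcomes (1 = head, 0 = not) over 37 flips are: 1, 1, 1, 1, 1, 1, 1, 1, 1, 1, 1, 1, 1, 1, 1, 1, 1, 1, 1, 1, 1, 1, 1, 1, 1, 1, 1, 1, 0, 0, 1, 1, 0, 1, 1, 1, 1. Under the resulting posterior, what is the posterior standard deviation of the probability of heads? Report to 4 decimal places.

0.0542

The Beta prior is conjugate to a Binomial/Bernoulli likelihood; the update adds successes to α and failures to β.
Posterior: Beta(α+k, β+n−k) = Beta(4.7+34, 4.8+3) = Beta(38.7, 7.8).
Var = αβ/((α+β)²(α+β+1)) = 38.7·7.8/(46.5²·47.5) = 0.00293904; SD = √0.00293904 = 0.0542.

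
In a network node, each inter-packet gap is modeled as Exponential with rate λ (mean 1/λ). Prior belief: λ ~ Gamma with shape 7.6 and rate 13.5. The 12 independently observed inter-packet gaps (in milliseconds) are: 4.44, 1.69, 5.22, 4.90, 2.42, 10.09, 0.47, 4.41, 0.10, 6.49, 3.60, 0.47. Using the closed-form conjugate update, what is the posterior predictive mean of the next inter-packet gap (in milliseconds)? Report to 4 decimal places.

3.1075

With a Gamma(shape α, rate β) prior on the exponential rate λ, the posterior after n observations with total T = Σxᵢ is Gamma(α+n, β+T).
Sum of observations T = 44.30 milliseconds; n = 12.
Posterior: Gamma(7.6+12, 13.5+44.30) = Gamma(19.6, 57.80).
The predictive distribution for the next observation is Lomax; its mean is β/(α−1) = 57.80/18.6 = 3.1075.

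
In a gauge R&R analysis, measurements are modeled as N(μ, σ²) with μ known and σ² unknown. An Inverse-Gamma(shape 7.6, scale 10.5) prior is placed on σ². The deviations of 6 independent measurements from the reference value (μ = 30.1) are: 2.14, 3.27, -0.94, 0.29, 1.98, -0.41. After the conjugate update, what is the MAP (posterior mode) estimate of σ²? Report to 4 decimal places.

With known mean μ and an Inverse-Gamma(α, β) prior on σ², the Normal likelihood is conjugate: posterior is Inv-Gamma(α + n/2, β + Σ(xᵢ−μ)²/2).
Σ(xᵢ−μ)² = (2.14)² + (3.27)² + (-0.94)² + (0.29)² + (1.98)² + (-0.41)² = 20.3287.
Posterior: Inv-Gamma(7.6 + 6/2, 10.5 + 20.3287/2) = Inv-Gamma(10.60, 20.66435).
Mode = β/(α+1) = 20.66435/11.60 = 1.7814.

1.7814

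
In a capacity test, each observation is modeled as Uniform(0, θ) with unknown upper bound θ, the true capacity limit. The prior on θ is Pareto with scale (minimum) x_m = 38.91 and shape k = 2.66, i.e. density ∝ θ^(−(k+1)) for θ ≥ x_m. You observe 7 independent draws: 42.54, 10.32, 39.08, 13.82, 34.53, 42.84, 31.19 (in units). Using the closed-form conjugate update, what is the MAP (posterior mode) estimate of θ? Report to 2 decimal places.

A Pareto(scale x_m, shape k) prior on the upper bound θ of Uniform(0, θ) is conjugate: posterior is Pareto(max(x_m, max xᵢ), k + n).
Sample maximum = 42.84; prior scale x_m = 38.91 → posterior scale = max = 42.84.
Posterior shape = 2.66 + 7 = 9.66.
The Pareto density is decreasing on [x_m, ∞), so the mode is x_m = 42.84.

42.84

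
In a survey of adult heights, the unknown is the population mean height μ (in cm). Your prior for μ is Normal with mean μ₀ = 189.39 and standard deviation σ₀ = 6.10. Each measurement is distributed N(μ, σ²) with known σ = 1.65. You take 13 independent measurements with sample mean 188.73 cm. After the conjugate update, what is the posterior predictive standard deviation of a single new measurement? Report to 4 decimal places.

For Normal data with known variance σ², a Normal(μ₀, σ₀²) prior on μ is conjugate. Posterior precision = 1/σ₀² + n/σ²; posterior mean is the precision-weighted average of μ₀ and x̄.
σ₀² = 6.10² = 37.21, σ² = 1.65² = 2.7225; σ² + n·σ₀² = 2.7225 + 13·37.21 = 486.4525.
Posterior precision = 1/σ₀² + n/σ² = 1/37.21 + 13/2.7225 = (σ² + n·σ₀²)/(σ₀²σ²) = 486.4525/(37.21·2.7225); posterior variance σₙ² = σ₀²σ²/(σ² + n·σ₀²) = 37.21·2.7225/486.4525 = 0.208251.
Predictive variance for one new observation = σₙ² + σ² = 37.21·2.7225/486.4525 + 2.7225 = σ²·(σ₀² + 486.4525)/486.4525 = 2.7225·523.6625/486.4525 = 2.930751; SD = √(2.7225·523.6625/486.4525) = 1.7119.

1.7119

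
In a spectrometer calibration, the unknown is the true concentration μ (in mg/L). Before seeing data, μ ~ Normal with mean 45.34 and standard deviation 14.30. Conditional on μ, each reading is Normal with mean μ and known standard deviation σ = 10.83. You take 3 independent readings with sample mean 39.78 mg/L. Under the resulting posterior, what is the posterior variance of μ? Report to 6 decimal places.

For Normal data with known variance σ², a Normal(μ₀, σ₀²) prior on μ is conjugate. Posterior precision = 1/σ₀² + n/σ²; posterior mean is the precision-weighted average of μ₀ and x̄.
σ₀² = 14.30² = 204.49, σ² = 10.83² = 117.2889; σ² + n·σ₀² = 117.2889 + 3·204.49 = 730.7589.
Posterior precision = 1/σ₀² + n/σ² = 1/204.49 + 3/117.2889 = (σ² + n·σ₀²)/(σ₀²σ²) = 730.7589/(204.49·117.2889); posterior variance σₙ² = σ₀²σ²/(σ² + n·σ₀²) = 204.49·117.2889/730.7589 = 32.821232.

32.821232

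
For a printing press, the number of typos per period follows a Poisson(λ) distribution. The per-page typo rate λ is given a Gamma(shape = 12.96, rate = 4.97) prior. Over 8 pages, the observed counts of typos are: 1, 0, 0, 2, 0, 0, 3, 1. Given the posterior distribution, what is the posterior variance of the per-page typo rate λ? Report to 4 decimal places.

0.1187

With a Gamma(shape α, rate β) prior, the Poisson likelihood is conjugate: the posterior is Gamma(α + ΣXᵢ, β + n).
Sum of counts S = 7 over n = 8 pages.
Posterior: Gamma(α+S, β+n) = Gamma(12.96+7, 4.97+8) = Gamma(19.96, 12.97).
Var = α/β² = 19.96/12.97² = 0.1187.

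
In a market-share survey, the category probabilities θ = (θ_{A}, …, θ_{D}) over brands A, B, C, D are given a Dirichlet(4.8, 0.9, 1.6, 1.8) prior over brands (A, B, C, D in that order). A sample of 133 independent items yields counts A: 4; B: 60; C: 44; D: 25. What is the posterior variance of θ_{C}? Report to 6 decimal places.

The Dirichlet prior is conjugate to the Multinomial likelihood: each posterior αⱼ = prior αⱼ + observed count nⱼ.
Posterior concentration: (8.8, 60.9, 45.6, 26.8), total = 142.1.
Var[θ_j] = α_j(Σα−α_j)/((Σα)²(Σα+1)) = 45.6·96.5/(142.1²·143.1) = 0.001523.

0.001523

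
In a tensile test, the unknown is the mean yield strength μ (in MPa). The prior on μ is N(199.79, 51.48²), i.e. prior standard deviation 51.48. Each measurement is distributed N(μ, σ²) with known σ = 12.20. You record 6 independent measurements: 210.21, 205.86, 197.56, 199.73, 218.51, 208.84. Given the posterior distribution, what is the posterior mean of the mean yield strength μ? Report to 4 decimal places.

For Normal data with known variance σ², a Normal(μ₀, σ₀²) prior on μ is conjugate. Posterior precision = 1/σ₀² + n/σ²; posterior mean is the precision-weighted average of μ₀ and x̄.
Σxᵢ = 210.21 + 205.86 + 197.56 + 199.73 + 218.51 + 208.84 = 1240.71, so n·x̄ = 1240.71.
σ₀² = 51.48² = 2650.1904, σ² = 12.20² = 148.84; σ² + n·σ₀² = 148.84 + 6·2650.1904 = 16049.9824.
Posterior mean = (μ₀/σ₀² + n·x̄/σ²)/(1/σ₀² + n/σ²) = (σ²·μ₀ + σ₀²·n·x̄)/(σ² + n·σ₀²) = (148.84·199.79 + 2650.1904·1240.71)/16049.9824 = 3317854.474784/16049.9824 = 206.7201.

206.7201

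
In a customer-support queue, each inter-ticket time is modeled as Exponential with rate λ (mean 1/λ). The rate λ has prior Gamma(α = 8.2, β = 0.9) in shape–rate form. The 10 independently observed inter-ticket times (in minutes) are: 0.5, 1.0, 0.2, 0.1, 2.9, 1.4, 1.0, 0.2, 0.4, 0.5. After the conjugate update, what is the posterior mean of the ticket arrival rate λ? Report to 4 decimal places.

2.0000

With a Gamma(shape α, rate β) prior on the exponential rate λ, the posterior after n observations with total T = Σxᵢ is Gamma(α+n, β+T).
Sum of observations T = 8.2 minutes; n = 10.
Posterior: Gamma(8.2+10, 0.9+8.2) = Gamma(18.2, 9.1).
Posterior mean of λ = α/β = 18.2/9.1 = 2.0000.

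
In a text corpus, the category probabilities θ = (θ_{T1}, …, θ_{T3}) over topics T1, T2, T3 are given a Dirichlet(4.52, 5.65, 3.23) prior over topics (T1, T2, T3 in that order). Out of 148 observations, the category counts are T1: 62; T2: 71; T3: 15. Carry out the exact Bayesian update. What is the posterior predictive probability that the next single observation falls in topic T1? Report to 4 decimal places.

0.4121

The Dirichlet prior is conjugate to the Multinomial likelihood: each posterior αⱼ = prior αⱼ + observed count nⱼ.
Posterior concentration: (66.52, 76.65, 18.23), total = 161.40.
P(next = T1 | data) = α_{T1}/Σα = 0.4121.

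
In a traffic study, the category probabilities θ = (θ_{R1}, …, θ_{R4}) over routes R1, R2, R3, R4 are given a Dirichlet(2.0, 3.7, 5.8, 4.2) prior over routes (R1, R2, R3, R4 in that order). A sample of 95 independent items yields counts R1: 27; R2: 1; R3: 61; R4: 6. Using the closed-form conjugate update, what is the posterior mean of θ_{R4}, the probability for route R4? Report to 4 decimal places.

The Dirichlet prior is conjugate to the Multinomial likelihood: each posterior αⱼ = prior αⱼ + observed count nⱼ.
Posterior concentration: (29.0, 4.7, 66.8, 10.2), total = 110.7.
E[θ_{R4}|data] = α_{R4}/Σα = 10.2/110.7 = 0.0921.

0.0921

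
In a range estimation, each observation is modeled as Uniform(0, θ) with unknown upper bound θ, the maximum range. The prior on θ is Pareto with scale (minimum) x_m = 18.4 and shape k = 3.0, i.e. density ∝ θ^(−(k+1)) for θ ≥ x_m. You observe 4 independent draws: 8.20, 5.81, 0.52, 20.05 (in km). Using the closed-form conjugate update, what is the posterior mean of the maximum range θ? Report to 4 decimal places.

23.3917

A Pareto(scale x_m, shape k) prior on the upper bound θ of Uniform(0, θ) is conjugate: posterior is Pareto(max(x_m, max xᵢ), k + n).
Sample maximum = 20.05; prior scale x_m = 18.4 → posterior scale = max = 20.05.
Posterior shape = 3.0 + 4 = 7.0.
E[θ|data] = k·x_m/(k−1) = 7.0·20.05/6.0 = 23.3917.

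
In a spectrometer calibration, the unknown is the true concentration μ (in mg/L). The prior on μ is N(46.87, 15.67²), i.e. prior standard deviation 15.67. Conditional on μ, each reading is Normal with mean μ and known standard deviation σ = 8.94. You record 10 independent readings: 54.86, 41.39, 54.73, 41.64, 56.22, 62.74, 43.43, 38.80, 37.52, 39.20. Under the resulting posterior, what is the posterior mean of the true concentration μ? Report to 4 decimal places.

47.0472

For Normal data with known variance σ², a Normal(μ₀, σ₀²) prior on μ is conjugate. Posterior precision = 1/σ₀² + n/σ²; posterior mean is the precision-weighted average of μ₀ and x̄.
Σxᵢ = 54.86 + 41.39 + 54.73 + 41.64 + 56.22 + 62.74 + 43.43 + 38.80 + 37.52 + 39.20 = 470.53, so n·x̄ = 470.53.
σ₀² = 15.67² = 245.5489, σ² = 8.94² = 79.9236; σ² + n·σ₀² = 79.9236 + 10·245.5489 = 2535.4126.
Posterior mean = (μ₀/σ₀² + n·x̄/σ²)/(1/σ₀² + n/σ²) = (σ²·μ₀ + σ₀²·n·x̄)/(σ² + n·σ₀²) = (79.9236·46.87 + 245.5489·470.53)/2535.4126 = 119284.143049/2535.4126 = 47.0472.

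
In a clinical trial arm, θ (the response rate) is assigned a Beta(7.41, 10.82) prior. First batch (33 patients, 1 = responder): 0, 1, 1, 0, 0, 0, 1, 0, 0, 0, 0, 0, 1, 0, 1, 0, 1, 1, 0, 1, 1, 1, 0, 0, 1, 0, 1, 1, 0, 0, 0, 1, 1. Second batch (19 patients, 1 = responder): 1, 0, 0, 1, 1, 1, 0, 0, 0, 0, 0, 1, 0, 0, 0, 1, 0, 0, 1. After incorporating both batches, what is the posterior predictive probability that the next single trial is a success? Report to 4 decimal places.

0.4188

The Beta prior is conjugate to a Binomial/Bernoulli likelihood; the update adds successes to α and failures to β.
After batch 1: Beta(7.41+15, 10.82+18) = Beta(22.41, 28.82).
After batch 2: Beta(22.41+7, 28.82+12) = Beta(29.41, 40.82).
For a single future Bernoulli trial, P(success | data) = α/(α+β) = 0.4188.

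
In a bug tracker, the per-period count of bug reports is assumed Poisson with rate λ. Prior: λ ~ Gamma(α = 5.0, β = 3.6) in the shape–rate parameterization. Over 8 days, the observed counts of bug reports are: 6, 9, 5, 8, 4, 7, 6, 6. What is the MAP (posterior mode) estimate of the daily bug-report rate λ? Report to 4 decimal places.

4.7414

With a Gamma(shape α, rate β) prior, the Poisson likelihood is conjugate: the posterior is Gamma(α + ΣXᵢ, β + n).
Sum of counts S = 51 over n = 8 days.
Posterior: Gamma(α+S, β+n) = Gamma(5.0+51, 3.6+8) = Gamma(56.0, 11.6).
Mode of Gamma(α,β) for α≥1 is (α−1)/β = 55.0/11.6 = 4.7414.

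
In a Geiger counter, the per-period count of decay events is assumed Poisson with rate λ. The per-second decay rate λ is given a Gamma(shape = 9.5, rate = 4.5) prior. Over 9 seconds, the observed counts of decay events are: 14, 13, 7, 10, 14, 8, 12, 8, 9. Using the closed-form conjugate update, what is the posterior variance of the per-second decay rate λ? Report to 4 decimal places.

With a Gamma(shape α, rate β) prior, the Poisson likelihood is conjugate: the posterior is Gamma(α + ΣXᵢ, β + n).
Sum of counts S = 95 over n = 9 seconds.
Posterior: Gamma(α+S, β+n) = Gamma(9.5+95, 4.5+9) = Gamma(104.5, 13.5).
Var = α/β² = 104.5/13.5² = 0.5734.

0.5734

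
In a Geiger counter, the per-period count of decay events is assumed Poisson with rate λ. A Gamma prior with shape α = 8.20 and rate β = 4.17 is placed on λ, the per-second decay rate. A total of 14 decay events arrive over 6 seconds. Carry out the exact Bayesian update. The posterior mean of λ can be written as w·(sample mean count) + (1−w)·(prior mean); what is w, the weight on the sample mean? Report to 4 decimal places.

0.5900

With a Gamma(shape α, rate β) prior, the Poisson likelihood is conjugate: the posterior is Gamma(α + ΣXᵢ, β + n).
Posterior mean = (α₀+S)/(β₀+n) = [n/(β₀+n)]·(S/n) + [β₀/(β₀+n)]·(α₀/β₀), so only n and β₀ enter the weight.
Weight on data w = n/(β₀+n) = 6/(4.17+6) = 6/10.17 = 0.5900.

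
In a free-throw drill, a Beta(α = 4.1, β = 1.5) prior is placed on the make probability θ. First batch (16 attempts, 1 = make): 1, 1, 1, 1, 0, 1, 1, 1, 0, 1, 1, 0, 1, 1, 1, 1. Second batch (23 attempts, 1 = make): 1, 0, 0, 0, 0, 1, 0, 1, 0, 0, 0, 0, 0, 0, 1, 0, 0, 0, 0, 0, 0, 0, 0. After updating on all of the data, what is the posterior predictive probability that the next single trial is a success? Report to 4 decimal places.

0.4731

The Beta prior is conjugate to a Binomial/Bernoulli likelihood; the update adds successes to α and failures to β.
After batch 1: Beta(4.1+13, 1.5+3) = Beta(17.1, 4.5).
After batch 2: Beta(17.1+4, 4.5+19) = Beta(21.1, 23.5).
For a single future Bernoulli trial, P(success | data) = α/(α+β) = 0.4731.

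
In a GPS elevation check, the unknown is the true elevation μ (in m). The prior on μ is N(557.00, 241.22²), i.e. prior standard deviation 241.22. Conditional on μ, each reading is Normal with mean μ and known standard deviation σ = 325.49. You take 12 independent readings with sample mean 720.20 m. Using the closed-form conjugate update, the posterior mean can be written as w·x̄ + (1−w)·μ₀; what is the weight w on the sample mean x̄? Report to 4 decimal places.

0.8683

For Normal data with known variance σ², a Normal(μ₀, σ₀²) prior on μ is conjugate. Posterior precision = 1/σ₀² + n/σ²; posterior mean is the precision-weighted average of μ₀ and x̄.
σ₀² = 241.22² = 58187.0884, σ² = 325.49² = 105943.7401. Prior precision 1/σ₀² = 1/58187.0884; data precision n/σ² = 12/105943.7401.
w = (n/σ²)/(1/σ₀² + n/σ²) = n·σ₀²/(σ² + n·σ₀²) = 12·58187.0884/(105943.7401 + 12·58187.0884) = 698245.0608/804188.8009 = 0.8683.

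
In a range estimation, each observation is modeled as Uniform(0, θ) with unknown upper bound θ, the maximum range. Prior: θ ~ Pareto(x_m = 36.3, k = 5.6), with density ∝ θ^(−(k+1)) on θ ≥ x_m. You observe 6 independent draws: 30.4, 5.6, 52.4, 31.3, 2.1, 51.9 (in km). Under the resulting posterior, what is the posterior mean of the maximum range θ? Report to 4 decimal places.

A Pareto(scale x_m, shape k) prior on the upper bound θ of Uniform(0, θ) is conjugate: posterior is Pareto(max(x_m, max xᵢ), k + n).
Sample maximum = 52.4; prior scale x_m = 36.3 → posterior scale = max = 52.4.
Posterior shape = 5.6 + 6 = 11.6.
E[θ|data] = k·x_m/(k−1) = 11.6·52.4/10.6 = 57.3434.

57.3434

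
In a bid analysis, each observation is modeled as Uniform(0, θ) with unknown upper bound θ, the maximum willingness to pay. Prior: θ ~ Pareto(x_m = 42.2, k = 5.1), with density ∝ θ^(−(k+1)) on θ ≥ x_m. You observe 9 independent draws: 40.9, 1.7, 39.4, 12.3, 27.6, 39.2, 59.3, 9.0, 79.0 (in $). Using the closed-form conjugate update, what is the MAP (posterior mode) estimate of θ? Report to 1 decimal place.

A Pareto(scale x_m, shape k) prior on the upper bound θ of Uniform(0, θ) is conjugate: posterior is Pareto(max(x_m, max xᵢ), k + n).
Sample maximum = 79.0; prior scale x_m = 42.2 → posterior scale = max = 79.0.
Posterior shape = 5.1 + 9 = 14.1.
The Pareto density is decreasing on [x_m, ∞), so the mode is x_m = 79.0.

79.0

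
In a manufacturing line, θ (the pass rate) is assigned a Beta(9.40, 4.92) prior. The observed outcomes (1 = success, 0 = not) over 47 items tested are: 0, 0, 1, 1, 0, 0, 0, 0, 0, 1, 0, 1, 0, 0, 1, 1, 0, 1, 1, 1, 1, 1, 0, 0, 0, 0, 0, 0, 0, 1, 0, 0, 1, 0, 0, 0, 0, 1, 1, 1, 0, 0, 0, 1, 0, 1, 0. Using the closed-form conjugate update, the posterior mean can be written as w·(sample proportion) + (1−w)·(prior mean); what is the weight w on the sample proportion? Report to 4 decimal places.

0.7665

The Beta prior is conjugate to a Binomial/Bernoulli likelihood; the update adds successes to α and failures to β.
Posterior mean = (α₀+k)/(α₀+β₀+n) = [n/(α₀+β₀+n)]·(k/n) + [(α₀+β₀)/(α₀+β₀+n)]·α₀/(α₀+β₀), so only n and the prior enter the weight.
The weight on the data is w = n/(α₀+β₀+n) = 47/(9.40+4.92+47) = 47/61.32 = 0.7665.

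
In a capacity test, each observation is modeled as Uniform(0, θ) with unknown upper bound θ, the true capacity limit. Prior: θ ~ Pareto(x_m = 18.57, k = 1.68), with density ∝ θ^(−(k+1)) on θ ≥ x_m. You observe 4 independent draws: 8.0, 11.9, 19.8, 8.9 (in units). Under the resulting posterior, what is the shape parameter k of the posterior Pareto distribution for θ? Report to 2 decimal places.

A Pareto(scale x_m, shape k) prior on the upper bound θ of Uniform(0, θ) is conjugate: posterior is Pareto(max(x_m, max xᵢ), k + n).
Sample maximum = 19.8; prior scale x_m = 18.57 → posterior scale = max = 19.80.
Posterior shape = 1.68 + 4 = 5.68.
Posterior shape k = 5.68.

5.68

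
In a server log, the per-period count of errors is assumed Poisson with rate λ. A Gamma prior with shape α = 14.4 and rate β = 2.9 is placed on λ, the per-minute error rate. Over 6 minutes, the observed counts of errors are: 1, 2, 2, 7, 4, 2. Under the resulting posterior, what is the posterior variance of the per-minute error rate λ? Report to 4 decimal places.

With a Gamma(shape α, rate β) prior, the Poisson likelihood is conjugate: the posterior is Gamma(α + ΣXᵢ, β + n).
Sum of counts S = 18 over n = 6 minutes.
Posterior: Gamma(α+S, β+n) = Gamma(14.4+18, 2.9+6) = Gamma(32.4, 8.9).
Var = α/β² = 32.4/8.9² = 0.4090.

0.4090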